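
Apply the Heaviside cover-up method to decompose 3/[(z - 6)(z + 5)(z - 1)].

Cover (z - 6), z=6: α = 3/[(6 + 5)(6 - 1)] = 3/55. Cover (z + 5), z=-5: β = 3/[(-5 - 6)(-5 - 1)] = 1/22. Cover (z - 1), z=1: γ = 3/[(1 - 6)(1 + 5)] = -1/10.
Result: (3/55)/(z - 6) + (1/22)/(z + 5) - (1/10)/(z - 1)


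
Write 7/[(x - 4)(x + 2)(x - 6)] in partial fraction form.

Using cover-up method: α = -7/12, β = 7/48, γ = 7/16
Result: (-7/12)/(x - 4) + (7/48)/(x + 2) + (7/16)/(x - 6)


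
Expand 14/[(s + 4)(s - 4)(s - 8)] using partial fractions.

Using cover-up method: A = 7/48, B = -7/16, C = 7/24
Result: (7/48)/(s + 4) - (7/16)/(s - 4) + (7/24)/(s - 8)


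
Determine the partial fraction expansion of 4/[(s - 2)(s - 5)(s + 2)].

Using cover-up method: P = -1/3, Q = 4/21, R = 1/7
Result: (-1/3)/(s - 2) + (4/21)/(s - 5) + (1/7)/(s + 2)


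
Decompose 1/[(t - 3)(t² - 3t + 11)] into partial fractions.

Cover-up at t = 3: P = 1/(3² - 3·3 + 11) = 1/11. Then Q = -P = -1/11, R = -P·(-3 + 3) = 0
Result: (1/11)/(t - 3) - ((1/11)t)/(t² - 3t + 11)


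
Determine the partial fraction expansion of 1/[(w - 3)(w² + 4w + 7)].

Cover-up at w = 3: α = 1/(3² + 4·3 + 7) = 1/28. Then β = -α = -1/28, γ = -α·(4 + 3) = -1/4
Result: (1/28)/(w - 3) - ((1/28)w + 1/4)/(w² + 4w + 7)


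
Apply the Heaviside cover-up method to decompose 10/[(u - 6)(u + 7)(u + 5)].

Cover (u - 6), u=6: α = 10/[(6 + 7)(6 + 5)] = 10/143. Cover (u + 7), u=-7: β = 10/[(-7 - 6)(-7 + 5)] = 5/13. Cover (u + 5), u=-5: γ = 10/[(-5 - 6)(-5 + 7)] = -5/11.
Result: (10/143)/(u - 6) + (5/13)/(u + 7) - (5/11)/(u + 5)


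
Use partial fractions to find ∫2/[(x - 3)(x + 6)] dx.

Decompose: 2/[(x - 3)(x + 6)] = (2/9)/(x - 3) - (2/9)/(x + 6). Integrate each term: (2/9) ln|(x - 3)| - (2/9) ln|(x + 6)| + C


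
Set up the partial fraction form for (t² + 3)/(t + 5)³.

Repeated linear factor (power 3): A/(t + 5) + B/(t + 5)² + C/(t + 5)³


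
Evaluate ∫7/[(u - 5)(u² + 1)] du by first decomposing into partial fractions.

Cover-up at u=5: P = 7/(5²+1) = 7/26. Coeff matching: Q = -7/26, R = -35/26. Decomposition: (7/26)/(u - 5) - ((7/26)u + 35/26)/(u² + 1). Integrate: linear → ln, quadratic → (1/2)ln + arctan: (7/26) ln|(u - 5)| - (7/52) ln(u² + 1) - (35/26) arctan(u) + C


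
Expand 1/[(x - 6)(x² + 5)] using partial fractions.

Cover-up at x = 6: α = 1/(6² + 5) = 1/41. Then β = -α = -1/41, γ = -α·(0 + 6) = -6/41
Result: (1/41)/(x - 6) - ((1/41)x + 6/41)/(x² + 5)


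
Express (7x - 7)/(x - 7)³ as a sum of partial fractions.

(7x - 7) = P(x - 7)² + Q(x - 7) + R. At x = 7: R = 7·7 - 7 = 42. Coefficients: P = 0, Q = 7
Result: 7/(x - 7)² + 42/(x - 7)³


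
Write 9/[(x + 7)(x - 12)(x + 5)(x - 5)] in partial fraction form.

Using Heaviside cover-up: (-3/152)/(x + 7) + (9/2261)/(x - 12) + (9/340)/(x + 5) - (3/280)/(x - 5)


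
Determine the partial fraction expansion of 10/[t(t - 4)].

10/t(t - 4) = P/t + Q/(t - 4). P = 10/(0 - 4) = -5/2, Q = 10/(4 - 0) = 5/2
Result: (-5/2)/t + (5/2)/(t - 4)


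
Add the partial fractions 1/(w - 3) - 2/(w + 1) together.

Common denominator (w - 3)(w + 1). Numerator: 1(w + 1) - 2(w - 3) = (w + 1) - (2w - 6) = -w + 7
Result: (-w + 7)/[(w - 3)(w + 1)]


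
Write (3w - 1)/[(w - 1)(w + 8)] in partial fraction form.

At w=1: P = (3·1 - 1)/(1 + 8) = 2/9. At w=-8: Q = (3·(-8) - 1)/(-8 - 1) = 25/9
Result: (2/9)/(w - 1) + (25/9)/(w + 8)


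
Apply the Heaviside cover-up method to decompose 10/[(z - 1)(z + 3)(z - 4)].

Cover (z - 1), z=1: P = 10/[(1 + 3)(1 - 4)] = -5/6. Cover (z + 3), z=-3: Q = 10/[(-3 - 1)(-3 - 4)] = 5/14. Cover (z - 4), z=4: R = 10/[(4 - 1)(4 + 3)] = 10/21.
Result: (-5/6)/(z - 1) + (5/14)/(z + 3) + (10/21)/(z - 4)


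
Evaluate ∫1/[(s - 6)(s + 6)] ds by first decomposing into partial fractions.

Decompose: 1/[(s - 6)(s + 6)] = (1/12)/(s - 6) - (1/12)/(s + 6). Integrate each term: (1/12) ln|(s - 6)| - (1/12) ln|(s + 6)| + C


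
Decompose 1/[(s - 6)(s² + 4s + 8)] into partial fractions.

Cover-up at s = 6: P = 1/(6² + 4·6 + 8) = 1/68. Then Q = -P = -1/68, R = -P·(4 + 6) = -5/34
Result: (1/68)/(s - 6) - ((1/68)s + 5/34)/(s² + 4s + 8)


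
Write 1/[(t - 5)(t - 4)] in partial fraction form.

1/(t - 5)(t - 4) = A/(t - 5) + B/(t - 4). A = 1/(5 - 4) = 1, B = 1/(4 - 5) = -1
Result: 1/(t - 5) - 1/(t - 4)


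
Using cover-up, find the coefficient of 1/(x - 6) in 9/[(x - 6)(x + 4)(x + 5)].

Cover (x - 6), set x=6: 9/[(6 + 4)(6 + 5)] = 9/110


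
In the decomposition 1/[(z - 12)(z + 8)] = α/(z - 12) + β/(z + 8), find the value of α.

Cover-up at z = 12: α = 1/(12 + 8) = 1/20


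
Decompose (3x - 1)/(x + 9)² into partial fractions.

(3x - 1) = A(x + 9) + B. At x = -9: B = 3·(-9) - 1 = -28. Coeff of x: A = 3
Result: 3/(x + 9) - 28/(x + 9)²


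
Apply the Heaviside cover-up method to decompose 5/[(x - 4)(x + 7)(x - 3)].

Cover (x - 4), x=4: α = 5/[(4 + 7)(4 - 3)] = 5/11. Cover (x + 7), x=-7: β = 5/[(-7 - 4)(-7 - 3)] = 1/22. Cover (x - 3), x=3: γ = 5/[(3 - 4)(3 + 7)] = -1/2.
Result: (5/11)/(x - 4) + (1/22)/(x + 7) - (1/2)/(x - 3)


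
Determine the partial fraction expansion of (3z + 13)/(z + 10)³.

(3z + 13) = A(z + 10)² + B(z + 10) + C. At z = -10: C = 3·(-10) + 13 = -17. Coefficients: A = 0, B = 3
Result: 3/(z + 10)² - 17/(z + 10)³


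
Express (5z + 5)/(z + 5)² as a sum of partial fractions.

(5z + 5) = P(z + 5) + Q. At z = -5: Q = 5·(-5) + 5 = -20. Coeff of z: P = 5
Result: 5/(z + 5) - 20/(z + 5)²


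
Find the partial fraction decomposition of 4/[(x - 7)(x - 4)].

4/(x - 7)(x - 4) = P/(x - 7) + Q/(x - 4). P = 4/(7 - 4) = 4/3, Q = 4/(4 - 7) = -4/3
Result: (4/3)/(x - 7) - (4/3)/(x - 4)


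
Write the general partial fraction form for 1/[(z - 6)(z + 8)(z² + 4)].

Two linear + quadratic: P/(z - 6) + Q/(z + 8) + (Rz + S)/(z² + 4)


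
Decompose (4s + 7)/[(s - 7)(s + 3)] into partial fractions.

At s=7: P = (4·7 + 7)/(7 + 3) = 7/2. At s=-3: Q = (4·(-3) + 7)/(-3 - 7) = 1/2
Result: (7/2)/(s - 7) + (1/2)/(s + 3)


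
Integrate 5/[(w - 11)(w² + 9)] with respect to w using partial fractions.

Cover-up at w=11: α = 5/(11²+9) = 1/26. Coeff matching: β = -1/26, γ = -11/26. Decomposition: (1/26)/(w - 11) - ((1/26)w + 11/26)/(w² + 9). Integrate: linear → ln, quadratic → (1/2)ln + arctan: (1/26) ln|(w - 11)| - (1/52) ln(w² + 9) - (11/78) arctan(w/3) + C


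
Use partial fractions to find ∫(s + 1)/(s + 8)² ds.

Decompose: P = 1, Q = 1·(-8) + 1 = -7, so (s + 1)/(s + 8)² = 1/(s + 8) - 7/(s + 8)². Integrate: ∫ P/(s + 8) ds = ln|(s + 8)|; ∫ Q/(s + 8)² ds = 7/(s + 8). Sum: ln|(s + 8)| + 7/(s + 8) + C


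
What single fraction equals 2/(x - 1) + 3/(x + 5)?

Common denominator (x - 1)(x + 5). Numerator: 2(x + 5) + 3(x - 1) = (2x + 10) + (3x - 3) = 5x + 7
Result: (5x + 7)/[(x - 1)(x + 5)]


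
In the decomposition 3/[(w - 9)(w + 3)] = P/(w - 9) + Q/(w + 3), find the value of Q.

Cover-up at w = -3: Q = 3/(-3 - 9) = -3/12 = -1/4


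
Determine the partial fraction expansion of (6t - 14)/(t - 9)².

(6t - 14) = A(t - 9) + B. At t = 9: B = 6·9 - 14 = 40. Coeff of t: A = 6
Result: 6/(t - 9) + 40/(t - 9)²


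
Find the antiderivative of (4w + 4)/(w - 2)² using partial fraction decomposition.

Decompose: P = 4, Q = 4·2 + 4 = 12, so (4w + 4)/(w - 2)² = 4/(w - 2) + 12/(w - 2)². Integrate: ∫ P/(w - 2) dw = 4 ln|(w - 2)|; ∫ Q/(w - 2)² dw = -12/(w - 2). Sum: 4 ln|(w - 2)| - 12/(w - 2) + C


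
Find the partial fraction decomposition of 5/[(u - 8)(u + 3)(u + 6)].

Using cover-up method: P = 5/154, Q = -5/33, R = 5/42
Result: (5/154)/(u - 8) - (5/33)/(u + 3) + (5/42)/(u + 6)


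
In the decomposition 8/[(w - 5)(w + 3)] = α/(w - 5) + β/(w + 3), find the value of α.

Cover-up at w = 5: α = 8/(5 + 3) = 8/8 = 1


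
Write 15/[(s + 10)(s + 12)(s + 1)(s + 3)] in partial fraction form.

Using Heaviside cover-up: (5/42)/(s + 10) - (5/66)/(s + 12) + (5/66)/(s + 1) - (5/42)/(s + 3)


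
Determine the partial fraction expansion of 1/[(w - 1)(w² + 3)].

Cover-up at w = 1: α = 1/(1² + 3) = 1/4. Then β = -α = -1/4, γ = -α·(0 + 1) = -1/4
Result: (1/4)/(w - 1) - ((1/4)w + 1/4)/(w² + 3)


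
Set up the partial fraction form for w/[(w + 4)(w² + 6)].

Linear + irreducible quadratic: A/(w + 4) + (Bw + C)/(w² + 6)


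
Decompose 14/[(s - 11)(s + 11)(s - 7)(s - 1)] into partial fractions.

Using Heaviside cover-up: (7/440)/(s - 11) - (7/2376)/(s + 11) - (7/216)/(s - 7) + (7/360)/(s - 1)


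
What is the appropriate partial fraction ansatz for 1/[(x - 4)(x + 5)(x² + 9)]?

Two linear + quadratic: A/(x - 4) + B/(x + 5) + (Cx + D)/(x² + 9)


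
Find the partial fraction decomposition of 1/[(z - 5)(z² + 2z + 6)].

Cover-up at z = 5: P = 1/(5² + 2·5 + 6) = 1/41. Then Q = -P = -1/41, R = -P·(2 + 5) = -7/41
Result: (1/41)/(z - 5) - ((1/41)z + 7/41)/(z² + 2z + 6)


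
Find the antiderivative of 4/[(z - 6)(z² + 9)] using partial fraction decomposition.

Cover-up at z=6: α = 4/(6²+9) = 4/45. Coeff matching: β = -4/45, γ = -8/15. Decomposition: (4/45)/(z - 6) - ((4/45)z + 8/15)/(z² + 9). Integrate: linear → ln, quadratic → (1/2)ln + arctan: (4/45) ln|(z - 6)| - (2/45) ln(z² + 9) - (8/45) arctan(z/3) + C


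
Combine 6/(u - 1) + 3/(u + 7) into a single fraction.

Common denominator (u - 1)(u + 7). Numerator: 6(u + 7) + 3(u - 1) = (6u + 42) + (3u - 3) = 9u + 39
Result: (9u + 39)/[(u - 1)(u + 7)]


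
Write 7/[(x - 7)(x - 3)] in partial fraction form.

7/(x - 7)(x - 3) = A/(x - 7) + B/(x - 3). A = 7/(7 - 3) = 7/4, B = 7/(3 - 7) = -7/4
Result: (7/4)/(x - 7) - (7/4)/(x - 3)


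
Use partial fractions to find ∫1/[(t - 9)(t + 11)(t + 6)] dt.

Cover-up: A = 1/300, B = 1/100, C = -1/75. Decomposition: (1/300)/(t - 9) + (1/100)/(t + 11) - (1/75)/(t + 6). Integrate each term: (1/300) ln|(t - 9)| + (1/100) ln|(t + 11)| - (1/75) ln|(t + 6)| + C


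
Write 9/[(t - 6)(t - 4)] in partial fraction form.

9/(t - 6)(t - 4) = P/(t - 6) + Q/(t - 4). P = 9/(6 - 4) = 9/2, Q = 9/(4 - 6) = -9/2
Result: (9/2)/(t - 6) - (9/2)/(t - 4)


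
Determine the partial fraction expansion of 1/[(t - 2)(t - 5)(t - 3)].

Using cover-up method: α = 1/3, β = 1/6, γ = -1/2
Result: (1/3)/(t - 2) + (1/6)/(t - 5) - (1/2)/(t - 3)


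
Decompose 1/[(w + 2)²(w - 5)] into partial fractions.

Cover-up at w=5: R = 1/(5 + 2)² = 1/49. Cover-up at w=-2: Q = 1/(-2 - 5) = -1/7. Comparing w² coeff: P = -R = -1/49
Result: (-1/49)/(w + 2) - (1/7)/(w + 2)² + (1/49)/(w - 5)


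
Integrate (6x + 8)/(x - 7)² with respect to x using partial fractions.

Decompose: α = 6, β = 6·7 + 8 = 50, so (6x + 8)/(x - 7)² = 6/(x - 7) + 50/(x - 7)². Integrate: ∫ α/(x - 7) dx = 6 ln|(x - 7)|; ∫ β/(x - 7)² dx = -50/(x - 7). Sum: 6 ln|(x - 7)| - 50/(x - 7) + C


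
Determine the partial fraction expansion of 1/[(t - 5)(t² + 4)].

Cover-up at t = 5: α = 1/(5² + 4) = 1/29. Then β = -α = -1/29, γ = -α·(0 + 5) = -5/29
Result: (1/29)/(t - 5) - ((1/29)t + 5/29)/(t² + 4)


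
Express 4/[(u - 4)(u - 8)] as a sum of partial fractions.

4/(u - 4)(u - 8) = A/(u - 4) + B/(u - 8). A = 4/(4 - 8) = -1, B = 4/(8 - 4) = 1
Result: -1/(u - 4) + 1/(u - 8)


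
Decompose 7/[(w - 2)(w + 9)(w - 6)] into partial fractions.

Using cover-up method: α = -7/44, β = 7/165, γ = 7/60
Result: (-7/44)/(w - 2) + (7/165)/(w + 9) + (7/60)/(w - 6)


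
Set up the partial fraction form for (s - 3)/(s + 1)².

Repeated linear factor: P/(s + 1) + Q/(s + 1)²


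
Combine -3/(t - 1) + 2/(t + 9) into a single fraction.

Common denominator (t - 1)(t + 9). Numerator: -3(t + 9) + 2(t - 1) = (-3t - 27) + (2t - 2) = -t - 29
Result: (-t - 29)/[(t - 1)(t + 9)]


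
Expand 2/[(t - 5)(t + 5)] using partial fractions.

2/(t - 5)(t + 5) = α/(t - 5) + β/(t + 5). α = 2/(5 + 5) = 1/5, β = 2/(-5 - 5) = -1/5
Result: (1/5)/(t - 5) - (1/5)/(t + 5)


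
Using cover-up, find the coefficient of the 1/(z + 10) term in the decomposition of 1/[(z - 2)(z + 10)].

Cover (z + 10), set z=-10: 1/((z - 2) at z=-10) = 1/(-12) = -1/12


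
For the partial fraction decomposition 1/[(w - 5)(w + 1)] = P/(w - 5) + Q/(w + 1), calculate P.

Cover-up at w = 5: P = 1/(5 + 1) = 1/6


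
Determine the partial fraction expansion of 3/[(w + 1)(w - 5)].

3/(w + 1)(w - 5) = P/(w + 1) + Q/(w - 5). P = 3/(-1 - 5) = -1/2, Q = 3/(5 + 1) = 1/2
Result: (-1/2)/(w + 1) + (1/2)/(w - 5)


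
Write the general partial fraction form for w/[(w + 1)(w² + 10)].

Linear + irreducible quadratic: A/(w + 1) + (Bw + C)/(w² + 10)


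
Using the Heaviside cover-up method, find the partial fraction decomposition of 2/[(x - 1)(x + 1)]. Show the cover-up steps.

Cover (x - 1): set x=1, get A = 2/(1 + 1) = 1. Cover (x + 1): set x=-1, get B = 2/(-1 - 1) = -1.
Result: 1/(x - 1) - 1/(x + 1)


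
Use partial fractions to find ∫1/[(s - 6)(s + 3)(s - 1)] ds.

Cover-up: A = 1/45, B = 1/36, C = -1/20. Decomposition: (1/45)/(s - 6) + (1/36)/(s + 3) - (1/20)/(s - 1). Integrate each term: (1/45) ln|(s - 6)| + (1/36) ln|(s + 3)| - (1/20) ln|(s - 1)| + C


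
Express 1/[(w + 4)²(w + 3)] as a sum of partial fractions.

Cover-up at w=-3: γ = 1/(-3 + 4)² = 1. Cover-up at w=-4: β = 1/(-4 + 3) = -1. Comparing w² coeff: α = -γ = -1
Result: -1/(w + 4) - 1/(w + 4)² + 1/(w + 3)


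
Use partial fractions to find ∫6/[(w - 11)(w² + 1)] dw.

Cover-up at w=11: α = 6/(11²+1) = 3/61. Coeff matching: β = -3/61, γ = -33/61. Decomposition: (3/61)/(w - 11) - ((3/61)w + 33/61)/(w² + 1). Integrate: linear → ln, quadratic → (1/2)ln + arctan: (3/61) ln|(w - 11)| - (3/122) ln(w² + 1) - (33/61) arctan(w) + C


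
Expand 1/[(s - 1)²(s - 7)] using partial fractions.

Cover-up at s=7: R = 1/(7 - 1)² = 1/36. Cover-up at s=1: Q = 1/(1 - 7) = -1/6. Comparing s² coeff: P = -R = -1/36
Result: (-1/36)/(s - 1) - (1/6)/(s - 1)² + (1/36)/(s - 7)


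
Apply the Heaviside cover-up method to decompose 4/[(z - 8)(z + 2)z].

Cover (z - 8), z=8: α = 4/[(8 + 2)(8 - 0)] = 1/20. Cover (z + 2), z=-2: β = 4/[(-2 - 8)(-2 - 0)] = 1/5. Cover z, z=0: γ = 4/[(0 - 8)(0 + 2)] = -1/4.
Result: (1/20)/(z - 8) + (1/5)/(z + 2) - (1/4)/z


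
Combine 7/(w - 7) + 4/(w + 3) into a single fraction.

Common denominator (w - 7)(w + 3). Numerator: 7(w + 3) + 4(w - 7) = (7w + 21) + (4w - 28) = 11w - 7
Result: (11w - 7)/[(w - 7)(w + 3)]


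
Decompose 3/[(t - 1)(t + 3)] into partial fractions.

3/(t - 1)(t + 3) = α/(t - 1) + β/(t + 3). α = 3/(1 + 3) = 3/4, β = 3/(-3 - 1) = -3/4
Result: (3/4)/(t - 1) - (3/4)/(t + 3)


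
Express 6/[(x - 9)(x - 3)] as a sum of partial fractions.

6/(x - 9)(x - 3) = P/(x - 9) + Q/(x - 3). P = 6/(9 - 3) = 1, Q = 6/(3 - 9) = -1
Result: 1/(x - 9) - 1/(x - 3)


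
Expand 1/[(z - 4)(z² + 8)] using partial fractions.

Cover-up at z = 4: α = 1/(4² + 8) = 1/24. Then β = -α = -1/24, γ = -α·(0 + 4) = -1/6
Result: (1/24)/(z - 4) - ((1/24)z + 1/6)/(z² + 8)


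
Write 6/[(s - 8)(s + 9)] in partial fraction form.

6/(s - 8)(s + 9) = A/(s - 8) + B/(s + 9). A = 6/(8 + 9) = 6/17, B = 6/(-9 - 8) = -6/17
Result: (6/17)/(s - 8) - (6/17)/(s + 9)


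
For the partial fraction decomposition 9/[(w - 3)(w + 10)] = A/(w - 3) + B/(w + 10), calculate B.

Cover-up at w = -10: B = 9/(-10 - 3) = -9/13


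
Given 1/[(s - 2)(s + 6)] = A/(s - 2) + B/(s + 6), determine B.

Cover-up at s = -6: B = 1/(-6 - 2) = -1/8


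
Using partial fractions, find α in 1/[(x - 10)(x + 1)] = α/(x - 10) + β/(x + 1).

Cover-up at x = 10: α = 1/(10 + 1) = 1/11


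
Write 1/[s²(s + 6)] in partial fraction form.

Cover-up at s=-6: γ = 1/(-6 - 0)² = 1/36. Cover-up at s=0: β = 1/(0 + 6) = 1/6. Comparing s² coeff: α = -γ = -1/36
Result: (-1/36)/s + (1/6)/s² + (1/36)/(s + 6)


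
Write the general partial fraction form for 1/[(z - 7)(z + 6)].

Distinct linear factors: α/(z - 7) + β/(z + 6)


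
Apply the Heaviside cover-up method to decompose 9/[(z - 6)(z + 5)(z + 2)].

Cover (z - 6), z=6: α = 9/[(6 + 5)(6 + 2)] = 9/88. Cover (z + 5), z=-5: β = 9/[(-5 - 6)(-5 + 2)] = 3/11. Cover (z + 2), z=-2: γ = 9/[(-2 - 6)(-2 + 5)] = -3/8.
Result: (9/88)/(z - 6) + (3/11)/(z + 5) - (3/8)/(z + 2)


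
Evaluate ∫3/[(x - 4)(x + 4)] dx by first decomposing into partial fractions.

Decompose: 3/[(x - 4)(x + 4)] = (3/8)/(x - 4) - (3/8)/(x + 4). Integrate each term: (3/8) ln|(x - 4)| - (3/8) ln|(x + 4)| + C


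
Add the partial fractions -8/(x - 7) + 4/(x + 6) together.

Common denominator (x - 7)(x + 6). Numerator: -8(x + 6) + 4(x - 7) = (-8x - 48) + (4x - 28) = -4x - 76
Result: (-4x - 76)/[(x - 7)(x + 6)]


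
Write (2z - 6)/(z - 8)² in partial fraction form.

(2z - 6) = α(z - 8) + β. At z = 8: β = 2·8 - 6 = 10. Coeff of z: α = 2
Result: 2/(z - 8) + 10/(z - 8)²


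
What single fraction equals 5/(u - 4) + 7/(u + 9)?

Common denominator (u - 4)(u + 9). Numerator: 5(u + 9) + 7(u - 4) = (5u + 45) + (7u - 28) = 12u + 17
Result: (12u + 17)/[(u - 4)(u + 9)]


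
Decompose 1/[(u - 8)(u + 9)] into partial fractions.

1/(u - 8)(u + 9) = P/(u - 8) + Q/(u + 9). P = 1/(8 + 9) = 1/17, Q = 1/(-9 - 8) = -1/17
Result: (1/17)/(u - 8) - (1/17)/(u + 9)


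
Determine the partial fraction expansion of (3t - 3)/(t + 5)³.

(3t - 3) = α(t + 5)² + β(t + 5) + γ. At t = -5: γ = 3·(-5) - 3 = -18. Coefficients: α = 0, β = 3
Result: 3/(t + 5)² - 18/(t + 5)³


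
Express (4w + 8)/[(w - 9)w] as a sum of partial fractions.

At w=9: α = (4·9 + 8)/(9 - 0) = 44/9. At w=0: β = (4·0 + 8)/(0 - 9) = -8/9
Result: (44/9)/(w - 9) - (8/9)/w


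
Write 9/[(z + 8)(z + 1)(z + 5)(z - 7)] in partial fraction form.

Using Heaviside cover-up: (-1/35)/(z + 8) - (9/224)/(z + 1) + (1/16)/(z + 5) + (1/160)/(z - 7)


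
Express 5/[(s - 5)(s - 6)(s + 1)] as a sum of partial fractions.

Using cover-up method: α = -5/6, β = 5/7, γ = 5/42
Result: (-5/6)/(s - 5) + (5/7)/(s - 6) + (5/42)/(s + 1)


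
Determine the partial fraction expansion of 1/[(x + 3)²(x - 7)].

Cover-up at x=7: C = 1/(7 + 3)² = 1/100. Cover-up at x=-3: B = 1/(-3 - 7) = -1/10. Comparing x² coeff: A = -C = -1/100
Result: (-1/100)/(x + 3) - (1/10)/(x + 3)² + (1/100)/(x - 7)


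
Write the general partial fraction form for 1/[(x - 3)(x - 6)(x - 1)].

Three distinct linear factors: α/(x - 3) + β/(x - 6) + γ/(x - 1)


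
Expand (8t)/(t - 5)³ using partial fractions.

(8t) = P(t - 5)² + Q(t - 5) + R. At t = 5: R = 8·5 + 0 = 40. Coefficients: P = 0, Q = 8
Result: 8/(t - 5)² + 40/(t - 5)³


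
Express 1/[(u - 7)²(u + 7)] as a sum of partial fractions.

Cover-up at u=-7: γ = 1/(-7 - 7)² = 1/196. Cover-up at u=7: β = 1/(7 + 7) = 1/14. Comparing u² coeff: α = -γ = -1/196
Result: (-1/196)/(u - 7) + (1/14)/(u - 7)² + (1/196)/(u + 7)


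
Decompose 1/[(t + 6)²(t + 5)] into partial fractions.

Cover-up at t=-5: R = 1/(-5 + 6)² = 1. Cover-up at t=-6: Q = 1/(-6 + 5) = -1. Comparing t² coeff: P = -R = -1
Result: -1/(t + 6) - 1/(t + 6)² + 1/(t + 5)


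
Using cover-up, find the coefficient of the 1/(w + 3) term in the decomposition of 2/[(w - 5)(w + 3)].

Cover (w + 3), set w=-3: 2/((w - 5) at w=-3) = 2/(-8) = -1/4


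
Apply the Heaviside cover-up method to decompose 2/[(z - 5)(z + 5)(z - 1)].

Cover (z - 5), z=5: P = 2/[(5 + 5)(5 - 1)] = 1/20. Cover (z + 5), z=-5: Q = 2/[(-5 - 5)(-5 - 1)] = 1/30. Cover (z - 1), z=1: R = 2/[(1 - 5)(1 + 5)] = -1/12.
Result: (1/20)/(z - 5) + (1/30)/(z + 5) - (1/12)/(z - 1)


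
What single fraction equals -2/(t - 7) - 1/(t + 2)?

Common denominator (t - 7)(t + 2). Numerator: -2(t + 2) - 1(t - 7) = (-2t - 4) - (t - 7) = -3t + 3
Result: (-3t + 3)/[(t - 7)(t + 2)]


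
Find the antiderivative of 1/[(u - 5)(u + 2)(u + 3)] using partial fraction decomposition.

Cover-up: α = 1/56, β = -1/7, γ = 1/8. Decomposition: (1/56)/(u - 5) - (1/7)/(u + 2) + (1/8)/(u + 3). Integrate each term: (1/56) ln|(u - 5)| - (1/7) ln|(u + 2)| + (1/8) ln|(u + 3)| + C


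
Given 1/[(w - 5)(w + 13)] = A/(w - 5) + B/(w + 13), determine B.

Cover-up at w = -13: B = 1/(-13 - 5) = -1/18


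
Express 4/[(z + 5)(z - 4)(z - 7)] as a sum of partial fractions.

Using cover-up method: P = 1/27, Q = -4/27, R = 1/9
Result: (1/27)/(z + 5) - (4/27)/(z - 4) + (1/9)/(z - 7)


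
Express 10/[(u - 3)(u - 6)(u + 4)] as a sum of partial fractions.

Using cover-up method: A = -10/21, B = 1/3, C = 1/7
Result: (-10/21)/(u - 3) + (1/3)/(u - 6) + (1/7)/(u + 4)


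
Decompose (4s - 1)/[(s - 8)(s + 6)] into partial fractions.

At s=8: A = (4·8 - 1)/(8 + 6) = 31/14. At s=-6: B = (4·(-6) - 1)/(-6 - 8) = 25/14
Result: (31/14)/(s - 8) + (25/14)/(s + 6)


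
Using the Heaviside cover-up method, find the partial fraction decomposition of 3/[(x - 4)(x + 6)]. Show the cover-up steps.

Cover (x - 4): set x=4, get A = 3/(4 + 6) = 3/10. Cover (x + 6): set x=-6, get B = 3/(-6 - 4) = -3/10.
Result: (3/10)/(x - 4) - (3/10)/(x + 6)


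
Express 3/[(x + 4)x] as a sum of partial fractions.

3/(x + 4)x = P/(x + 4) + Q/x. P = 3/(-4 - 0) = -3/4, Q = 3/(0 + 4) = 3/4
Result: (-3/4)/(x + 4) + (3/4)/x


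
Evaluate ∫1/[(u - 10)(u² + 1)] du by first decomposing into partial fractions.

Cover-up at u=10: A = 1/(10²+1) = 1/101. Coeff matching: B = -1/101, C = -10/101. Decomposition: (1/101)/(u - 10) - ((1/101)u + 10/101)/(u² + 1). Integrate: linear → ln, quadratic → (1/2)ln + arctan: (1/101) ln|(u - 10)| - (1/202) ln(u² + 1) - (10/101) arctan(u) + C


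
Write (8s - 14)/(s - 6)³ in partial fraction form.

(8s - 14) = P(s - 6)² + Q(s - 6) + R. At s = 6: R = 8·6 - 14 = 34. Coefficients: P = 0, Q = 8
Result: 8/(s - 6)² + 34/(s - 6)³


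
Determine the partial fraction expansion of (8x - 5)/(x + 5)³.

(8x - 5) = P(x + 5)² + Q(x + 5) + R. At x = -5: R = 8·(-5) - 5 = -45. Coefficients: P = 0, Q = 8
Result: 8/(x + 5)² - 45/(x + 5)³


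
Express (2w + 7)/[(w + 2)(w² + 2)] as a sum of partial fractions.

At w=-2: P = (2·(-2) + 7)/((-2)² + 2) = 1/2. Q = -P = -1/2, R = 2 - (-2)·P = 3
Result: (1/2)/(w + 2) - ((1/2)w - 3)/(w² + 2)


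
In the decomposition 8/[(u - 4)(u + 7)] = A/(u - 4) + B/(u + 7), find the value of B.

Cover-up at u = -7: B = 8/(-7 - 4) = -8/11


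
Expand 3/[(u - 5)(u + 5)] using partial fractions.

3/(u - 5)(u + 5) = α/(u - 5) + β/(u + 5). α = 3/(5 + 5) = 3/10, β = 3/(-5 - 5) = -3/10
Result: (3/10)/(u - 5) - (3/10)/(u + 5)


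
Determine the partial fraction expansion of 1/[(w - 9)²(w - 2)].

Cover-up at w=2: C = 1/(2 - 9)² = 1/49. Cover-up at w=9: B = 1/(9 - 2) = 1/7. Comparing w² coeff: A = -C = -1/49
Result: (-1/49)/(w - 9) + (1/7)/(w - 9)² + (1/49)/(w - 2)


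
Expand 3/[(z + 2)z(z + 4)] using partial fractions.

Using cover-up method: α = -3/4, β = 3/8, γ = 3/8
Result: (-3/4)/(z + 2) + (3/8)/z + (3/8)/(z + 4)


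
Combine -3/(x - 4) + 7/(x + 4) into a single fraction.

Common denominator (x - 4)(x + 4). Numerator: -3(x + 4) + 7(x - 4) = (-3x - 12) + (7x - 28) = 4x - 40
Result: (4x - 40)/[(x - 4)(x + 4)]


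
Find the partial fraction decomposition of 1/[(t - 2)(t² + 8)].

Cover-up at t = 2: P = 1/(2² + 8) = 1/12. Then Q = -P = -1/12, R = -P·(0 + 2) = -1/6
Result: (1/12)/(t - 2) - ((1/12)t + 1/6)/(t² + 8)


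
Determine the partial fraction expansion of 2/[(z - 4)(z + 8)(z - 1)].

Using cover-up method: α = 1/18, β = 1/54, γ = -2/27
Result: (1/18)/(z - 4) + (1/54)/(z + 8) - (2/27)/(z - 1)


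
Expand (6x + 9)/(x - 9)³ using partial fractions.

(6x + 9) = A(x - 9)² + B(x - 9) + C. At x = 9: C = 6·9 + 9 = 63. Coefficients: A = 0, B = 6
Result: 6/(x - 9)² + 63/(x - 9)³


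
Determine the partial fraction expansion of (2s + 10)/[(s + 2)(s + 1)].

At s=-2: P = (2·(-2) + 10)/(-2 + 1) = -6. At s=-1: Q = (2·(-1) + 10)/(-1 + 2) = 8
Result: -6/(s + 2) + 8/(s + 1)


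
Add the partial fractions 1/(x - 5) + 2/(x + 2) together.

Common denominator (x - 5)(x + 2). Numerator: 1(x + 2) + 2(x - 5) = (x + 2) + (2x - 10) = 3x - 8
Result: (3x - 8)/[(x - 5)(x + 2)]


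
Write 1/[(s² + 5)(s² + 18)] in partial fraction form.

Coefficient matching gives P = R = 0, Q = 1/(18-5) = 1/13, S = -Q = -1/13
Result: (1/13)/(s² + 5) - (1/13)/(s² + 18)


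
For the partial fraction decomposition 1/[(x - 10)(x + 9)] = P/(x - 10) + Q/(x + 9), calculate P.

Cover-up at x = 10: P = 1/(10 + 9) = 1/19


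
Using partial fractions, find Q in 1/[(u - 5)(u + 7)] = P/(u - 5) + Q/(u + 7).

Cover-up at u = -7: Q = 1/(-7 - 5) = -1/12


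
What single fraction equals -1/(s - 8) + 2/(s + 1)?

Common denominator (s - 8)(s + 1). Numerator: -1(s + 1) + 2(s - 8) = (-s - 1) + (2s - 16) = s - 17
Result: (s - 17)/[(s - 8)(s + 1)]


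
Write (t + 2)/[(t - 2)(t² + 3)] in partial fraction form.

At t=2: A = (1·2 + 2)/(2² + 3) = 4/7. B = -A = -4/7, C = 1 - 2·A = -1/7
Result: (4/7)/(t - 2) - ((4/7)t + 1/7)/(t² + 3)


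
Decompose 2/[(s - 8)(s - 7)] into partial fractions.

2/(s - 8)(s - 7) = P/(s - 8) + Q/(s - 7). P = 2/(8 - 7) = 2, Q = 2/(7 - 8) = -2
Result: 2/(s - 8) - 2/(s - 7)


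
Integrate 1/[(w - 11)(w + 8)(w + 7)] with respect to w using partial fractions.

Cover-up: A = 1/342, B = 1/19, C = -1/18. Decomposition: (1/342)/(w - 11) + (1/19)/(w + 8) - (1/18)/(w + 7). Integrate each term: (1/342) ln|(w - 11)| + (1/19) ln|(w + 8)| - (1/18) ln|(w + 7)| + C


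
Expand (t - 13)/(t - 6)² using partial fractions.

(t - 13) = α(t - 6) + β. At t = 6: β = 1·6 - 13 = -7. Coeff of t: α = 1
Result: 1/(t - 6) - 7/(t - 6)²


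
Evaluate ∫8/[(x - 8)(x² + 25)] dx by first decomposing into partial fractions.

Cover-up at x=8: α = 8/(8²+25) = 8/89. Coeff matching: β = -8/89, γ = -64/89. Decomposition: (8/89)/(x - 8) - ((8/89)x + 64/89)/(x² + 25). Integrate: linear → ln, quadratic → (1/2)ln + arctan: (8/89) ln|(x - 8)| - (4/89) ln(x² + 25) - (64/445) arctan(x/5) + C


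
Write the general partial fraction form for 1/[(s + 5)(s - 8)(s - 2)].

Three distinct linear factors: α/(s + 5) + β/(s - 8) + γ/(s - 2)


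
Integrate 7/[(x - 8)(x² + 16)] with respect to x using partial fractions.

Cover-up at x=8: A = 7/(8²+16) = 7/80. Coeff matching: B = -7/80, C = -7/10. Decomposition: (7/80)/(x - 8) - ((7/80)x + 7/10)/(x² + 16). Integrate: linear → ln, quadratic → (1/2)ln + arctan: (7/80) ln|(x - 8)| - (7/160) ln(x² + 16) - (7/40) arctan(x/4) + C


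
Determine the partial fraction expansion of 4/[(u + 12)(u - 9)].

4/(u + 12)(u - 9) = A/(u + 12) + B/(u - 9). A = 4/(-12 - 9) = -4/21, B = 4/(9 + 12) = 4/21
Result: (-4/21)/(u + 12) + (4/21)/(u - 9)


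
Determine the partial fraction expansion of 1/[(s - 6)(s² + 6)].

Cover-up at s = 6: P = 1/(6² + 6) = 1/42. Then Q = -P = -1/42, R = -P·(0 + 6) = -1/7
Result: (1/42)/(s - 6) - ((1/42)s + 1/7)/(s² + 6)


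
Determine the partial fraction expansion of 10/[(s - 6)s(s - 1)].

Using cover-up method: α = 1/3, β = 5/3, γ = -2
Result: (1/3)/(s - 6) + (5/3)/s - 2/(s - 1)


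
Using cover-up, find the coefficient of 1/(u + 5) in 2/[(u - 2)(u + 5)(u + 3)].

Cover (u + 5), set u=-5: 2/[(-5 - 2)(-5 + 3)] = 1/7


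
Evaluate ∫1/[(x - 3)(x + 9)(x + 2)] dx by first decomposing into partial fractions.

Cover-up: P = 1/60, Q = 1/84, R = -1/35. Decomposition: (1/60)/(x - 3) + (1/84)/(x + 9) - (1/35)/(x + 2). Integrate each term: (1/60) ln|(x - 3)| + (1/84) ln|(x + 9)| - (1/35) ln|(x + 2)| + C


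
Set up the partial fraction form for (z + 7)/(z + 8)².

Repeated linear factor: A/(z + 8) + B/(z + 8)²


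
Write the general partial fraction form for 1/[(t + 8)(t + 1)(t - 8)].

Three distinct linear factors: P/(t + 8) + Q/(t + 1) + R/(t - 8)


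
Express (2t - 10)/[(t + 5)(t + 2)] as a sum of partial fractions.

At t=-5: P = (2·(-5) - 10)/(-5 + 2) = 20/3. At t=-2: Q = (2·(-2) - 10)/(-2 + 5) = -14/3
Result: (20/3)/(t + 5) - (14/3)/(t + 2)


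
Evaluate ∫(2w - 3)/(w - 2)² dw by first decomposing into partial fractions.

Decompose: P = 2, Q = 2·2 - 3 = 1, so (2w - 3)/(w - 2)² = 2/(w - 2) + 1/(w - 2)². Integrate: ∫ P/(w - 2) dw = 2 ln|(w - 2)|; ∫ Q/(w - 2)² dw = -1/(w - 2). Sum: 2 ln|(w - 2)| - 1/(w - 2) + C


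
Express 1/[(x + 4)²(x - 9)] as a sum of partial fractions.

Cover-up at x=9: γ = 1/(9 + 4)² = 1/169. Cover-up at x=-4: β = 1/(-4 - 9) = -1/13. Comparing x² coeff: α = -γ = -1/169
Result: (-1/169)/(x + 4) - (1/13)/(x + 4)² + (1/169)/(x - 9)


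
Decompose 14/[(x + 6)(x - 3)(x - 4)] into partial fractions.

Using cover-up method: α = 7/45, β = -14/9, γ = 7/5
Result: (7/45)/(x + 6) - (14/9)/(x - 3) + (7/5)/(x - 4)


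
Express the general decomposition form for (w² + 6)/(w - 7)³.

Repeated linear factor (power 3): P/(w - 7) + Q/(w - 7)² + R/(w - 7)³


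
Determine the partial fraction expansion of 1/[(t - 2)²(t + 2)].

Cover-up at t=-2: R = 1/(-2 - 2)² = 1/16. Cover-up at t=2: Q = 1/(2 + 2) = 1/4. Comparing t² coeff: P = -R = -1/16
Result: (-1/16)/(t - 2) + (1/4)/(t - 2)² + (1/16)/(t + 2)


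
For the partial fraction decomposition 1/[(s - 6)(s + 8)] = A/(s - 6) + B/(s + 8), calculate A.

Cover-up at s = 6: A = 1/(6 + 8) = 1/14


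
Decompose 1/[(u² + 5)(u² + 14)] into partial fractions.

Coefficient matching gives P = R = 0, Q = 1/(14-5) = 1/9, S = -Q = -1/9
Result: (1/9)/(u² + 5) - (1/9)/(u² + 14)


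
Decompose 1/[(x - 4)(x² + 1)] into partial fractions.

Cover-up at x = 4: α = 1/(4² + 1) = 1/17. Then β = -α = -1/17, γ = -α·(0 + 4) = -4/17
Result: (1/17)/(x - 4) - ((1/17)x + 4/17)/(x² + 1)


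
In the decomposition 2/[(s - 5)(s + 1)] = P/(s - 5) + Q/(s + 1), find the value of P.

Cover-up at s = 5: P = 2/(5 + 1) = 2/6 = 1/3


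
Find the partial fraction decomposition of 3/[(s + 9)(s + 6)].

3/(s + 9)(s + 6) = A/(s + 9) + B/(s + 6). A = 3/(-9 + 6) = -1, B = 3/(-6 + 9) = 1
Result: -1/(s + 9) + 1/(s + 6)


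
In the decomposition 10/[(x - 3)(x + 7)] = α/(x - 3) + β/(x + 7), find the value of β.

Cover-up at x = -7: β = 10/(-7 - 3) = -10/10 = -1


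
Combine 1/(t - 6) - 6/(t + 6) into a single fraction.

Common denominator (t - 6)(t + 6). Numerator: 1(t + 6) - 6(t - 6) = (t + 6) - (6t - 36) = -5t + 42
Result: (-5t + 42)/[(t - 6)(t + 6)]


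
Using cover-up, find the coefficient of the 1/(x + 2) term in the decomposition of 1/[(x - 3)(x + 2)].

Cover (x + 2), set x=-2: 1/((x - 3) at x=-2) = 1/(-5) = -1/5


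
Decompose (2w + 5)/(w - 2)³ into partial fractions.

(2w + 5) = α(w - 2)² + β(w - 2) + γ. At w = 2: γ = 2·2 + 5 = 9. Coefficients: α = 0, β = 2
Result: 2/(w - 2)² + 9/(w - 2)³


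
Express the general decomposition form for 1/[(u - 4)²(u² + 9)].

Repeated linear + quadratic: α/(u - 4) + β/(u - 4)² + (γu + δ)/(u² + 9)


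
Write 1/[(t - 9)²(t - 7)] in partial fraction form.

Cover-up at t=7: C = 1/(7 - 9)² = 1/4. Cover-up at t=9: B = 1/(9 - 7) = 1/2. Comparing t² coeff: A = -C = -1/4
Result: (-1/4)/(t - 9) + (1/2)/(t - 9)² + (1/4)/(t - 7)


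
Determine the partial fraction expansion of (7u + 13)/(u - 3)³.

(7u + 13) = A(u - 3)² + B(u - 3) + C. At u = 3: C = 7·3 + 13 = 34. Coefficients: A = 0, B = 7
Result: 7/(u - 3)² + 34/(u - 3)³


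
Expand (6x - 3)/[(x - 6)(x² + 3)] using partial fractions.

At x=6: A = (6·6 - 3)/(6² + 3) = 11/13. B = -A = -11/13, C = 6 - 6·A = 12/13
Result: (11/13)/(x - 6) - ((11/13)x - 12/13)/(x² + 3)


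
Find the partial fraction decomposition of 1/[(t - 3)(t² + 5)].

Cover-up at t = 3: P = 1/(3² + 5) = 1/14. Then Q = -P = -1/14, R = -P·(0 + 3) = -3/14
Result: (1/14)/(t - 3) - ((1/14)t + 3/14)/(t² + 5)


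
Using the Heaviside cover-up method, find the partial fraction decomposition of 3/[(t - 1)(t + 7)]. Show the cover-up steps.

Cover (t - 1): set t=1, get A = 3/(1 + 7) = 3/8. Cover (t + 7): set t=-7, get B = 3/(-7 - 1) = -3/8.
Result: (3/8)/(t - 1) - (3/8)/(t + 7)


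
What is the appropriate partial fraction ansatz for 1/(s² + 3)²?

Repeated quadratic factor: (αs + β)/(s² + 3) + (γs + δ)/(s² + 3)²


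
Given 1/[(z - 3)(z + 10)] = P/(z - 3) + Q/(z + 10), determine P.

Cover-up at z = 3: P = 1/(3 + 10) = 1/13


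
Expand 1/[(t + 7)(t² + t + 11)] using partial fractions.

Cover-up at t = -7: A = 1/((-7)² + 1·(-7) + 11) = 1/53. Then B = -A = -1/53, C = -A·(1 - 7) = 6/53
Result: (1/53)/(t + 7) - ((1/53)t - 6/53)/(t² + t + 11)


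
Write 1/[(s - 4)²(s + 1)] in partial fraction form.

Cover-up at s=-1: C = 1/(-1 - 4)² = 1/25. Cover-up at s=4: B = 1/(4 + 1) = 1/5. Comparing s² coeff: A = -C = -1/25
Result: (-1/25)/(s - 4) + (1/5)/(s - 4)² + (1/25)/(s + 1)


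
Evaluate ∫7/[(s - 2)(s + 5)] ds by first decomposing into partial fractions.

Decompose: 7/[(s - 2)(s + 5)] = 1/(s - 2) - 1/(s + 5). Integrate each term: ln|(s - 2)| - ln|(s + 5)| + C


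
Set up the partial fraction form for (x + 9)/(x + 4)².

Repeated linear factor: A/(x + 4) + B/(x + 4)²


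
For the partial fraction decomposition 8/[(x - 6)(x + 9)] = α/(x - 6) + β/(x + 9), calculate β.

Cover-up at x = -9: β = 8/(-9 - 6) = -8/15


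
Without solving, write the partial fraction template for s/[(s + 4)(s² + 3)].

Linear + irreducible quadratic: P/(s + 4) + (Qs + R)/(s² + 3)


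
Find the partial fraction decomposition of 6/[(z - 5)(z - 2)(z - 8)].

Using cover-up method: A = -2/3, B = 1/3, C = 1/3
Result: (-2/3)/(z - 5) + (1/3)/(z - 2) + (1/3)/(z - 8)


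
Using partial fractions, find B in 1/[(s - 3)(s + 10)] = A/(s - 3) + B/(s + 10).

Cover-up at s = -10: B = 1/(-10 - 3) = -1/13


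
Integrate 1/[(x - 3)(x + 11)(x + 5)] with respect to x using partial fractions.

Cover-up: α = 1/112, β = 1/84, γ = -1/48. Decomposition: (1/112)/(x - 3) + (1/84)/(x + 11) - (1/48)/(x + 5). Integrate each term: (1/112) ln|(x - 3)| + (1/84) ln|(x + 11)| - (1/48) ln|(x + 5)| + C


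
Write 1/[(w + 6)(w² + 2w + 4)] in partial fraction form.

Cover-up at w = -6: A = 1/((-6)² + 2·(-6) + 4) = 1/28. Then B = -A = -1/28, C = -A·(2 - 6) = 1/7
Result: (1/28)/(w + 6) - ((1/28)w - 1/7)/(w² + 2w + 4)


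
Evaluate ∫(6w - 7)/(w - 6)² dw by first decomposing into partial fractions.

Decompose: α = 6, β = 6·6 - 7 = 29, so (6w - 7)/(w - 6)² = 6/(w - 6) + 29/(w - 6)². Integrate: ∫ α/(w - 6) dw = 6 ln|(w - 6)|; ∫ β/(w - 6)² dw = -29/(w - 6). Sum: 6 ln|(w - 6)| - 29/(w - 6) + C


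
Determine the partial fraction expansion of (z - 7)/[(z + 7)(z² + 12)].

At z=-7: P = (1·(-7) - 7)/((-7)² + 12) = -14/61. Q = -P = 14/61, R = 1 - (-7)·P = -37/61
Result: (-14/61)/(z + 7) + ((14/61)z - 37/61)/(z² + 12)


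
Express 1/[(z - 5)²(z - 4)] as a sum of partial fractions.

Cover-up at z=4: R = 1/(4 - 5)² = 1. Cover-up at z=5: Q = 1/(5 - 4) = 1. Comparing z² coeff: P = -R = -1
Result: -1/(z - 5) + 1/(z - 5)² + 1/(z - 4)


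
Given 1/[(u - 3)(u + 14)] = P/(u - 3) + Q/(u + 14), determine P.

Cover-up at u = 3: P = 1/(3 + 14) = 1/17


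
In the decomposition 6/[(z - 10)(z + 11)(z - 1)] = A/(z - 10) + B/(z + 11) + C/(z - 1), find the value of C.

Cover-up at z = 1: C = 6/[(1 - 10)(1 + 11)] = 6/[(-9)(12)] = -6/108 = -1/18


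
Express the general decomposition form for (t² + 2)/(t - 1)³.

Repeated linear factor (power 3): α/(t - 1) + β/(t - 1)² + γ/(t - 1)³


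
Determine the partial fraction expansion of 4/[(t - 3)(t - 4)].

4/(t - 3)(t - 4) = α/(t - 3) + β/(t - 4). α = 4/(3 - 4) = -4, β = 4/(4 - 3) = 4
Result: -4/(t - 3) + 4/(t - 4)


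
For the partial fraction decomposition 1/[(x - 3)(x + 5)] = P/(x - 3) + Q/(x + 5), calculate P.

Cover-up at x = 3: P = 1/(3 + 5) = 1/8


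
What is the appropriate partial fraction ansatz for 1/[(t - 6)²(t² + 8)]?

Repeated linear + quadratic: P/(t - 6) + Q/(t - 6)² + (Rt + S)/(t² + 8)


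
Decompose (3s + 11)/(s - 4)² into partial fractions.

(3s + 11) = A(s - 4) + B. At s = 4: B = 3·4 + 11 = 23. Coeff of s: A = 3
Result: 3/(s - 4) + 23/(s - 4)²


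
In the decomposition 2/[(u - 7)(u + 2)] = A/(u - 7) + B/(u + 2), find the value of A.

Cover-up at u = 7: A = 2/(7 + 2) = 2/9


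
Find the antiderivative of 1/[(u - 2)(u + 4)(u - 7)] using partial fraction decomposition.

Cover-up: A = -1/30, B = 1/66, C = 1/55. Decomposition: (-1/30)/(u - 2) + (1/66)/(u + 4) + (1/55)/(u - 7). Integrate each term: (-1/30) ln|(u - 2)| + (1/66) ln|(u + 4)| + (1/55) ln|(u - 7)| + C


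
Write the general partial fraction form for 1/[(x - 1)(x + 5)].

Distinct linear factors: α/(x - 1) + β/(x + 5)


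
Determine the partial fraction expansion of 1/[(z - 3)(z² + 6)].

Cover-up at z = 3: α = 1/(3² + 6) = 1/15. Then β = -α = -1/15, γ = -α·(0 + 3) = -1/5
Result: (1/15)/(z - 3) - ((1/15)z + 1/5)/(z² + 6)


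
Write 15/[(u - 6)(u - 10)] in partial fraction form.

15/(u - 6)(u - 10) = P/(u - 6) + Q/(u - 10). P = 15/(6 - 10) = -15/4, Q = 15/(10 - 6) = 15/4
Result: (-15/4)/(u - 6) + (15/4)/(u - 10)


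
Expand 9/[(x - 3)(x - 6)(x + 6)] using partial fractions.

Using cover-up method: α = -1/3, β = 1/4, γ = 1/12
Result: (-1/3)/(x - 3) + (1/4)/(x - 6) + (1/12)/(x + 6)


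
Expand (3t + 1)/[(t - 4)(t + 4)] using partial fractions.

At t=4: P = (3·4 + 1)/(4 + 4) = 13/8. At t=-4: Q = (3·(-4) + 1)/(-4 - 4) = 11/8
Result: (13/8)/(t - 4) + (11/8)/(t + 4)


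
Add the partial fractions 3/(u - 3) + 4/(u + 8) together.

Common denominator (u - 3)(u + 8). Numerator: 3(u + 8) + 4(u - 3) = (3u + 24) + (4u - 12) = 7u + 12
Result: (7u + 12)/[(u - 3)(u + 8)]


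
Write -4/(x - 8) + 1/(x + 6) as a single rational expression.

Common denominator (x - 8)(x + 6). Numerator: -4(x + 6) + 1(x - 8) = (-4x - 24) + (x - 8) = -3x - 32
Result: (-3x - 32)/[(x - 8)(x + 6)]


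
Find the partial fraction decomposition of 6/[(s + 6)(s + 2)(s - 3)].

Using cover-up method: A = 1/6, B = -3/10, C = 2/15
Result: (1/6)/(s + 6) - (3/10)/(s + 2) + (2/15)/(s - 3)


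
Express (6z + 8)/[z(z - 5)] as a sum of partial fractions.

At z=0: α = (6·0 + 8)/(0 - 5) = -8/5. At z=5: β = (6·5 + 8)/(5 - 0) = 38/5
Result: (-8/5)/z + (38/5)/(z - 5)


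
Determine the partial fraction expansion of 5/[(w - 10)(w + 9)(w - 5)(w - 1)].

Using Heaviside cover-up: (1/171)/(w - 10) - (1/532)/(w + 9) - (1/56)/(w - 5) + (1/72)/(w - 1)


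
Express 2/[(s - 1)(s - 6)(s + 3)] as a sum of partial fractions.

Using cover-up method: α = -1/10, β = 2/45, γ = 1/18
Result: (-1/10)/(s - 1) + (2/45)/(s - 6) + (1/18)/(s + 3)


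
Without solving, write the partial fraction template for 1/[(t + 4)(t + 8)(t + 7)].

Three distinct linear factors: A/(t + 4) + B/(t + 8) + C/(t + 7)


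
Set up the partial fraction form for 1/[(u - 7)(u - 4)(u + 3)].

Three distinct linear factors: A/(u - 7) + B/(u - 4) + C/(u + 3)


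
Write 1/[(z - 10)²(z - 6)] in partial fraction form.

Cover-up at z=6: R = 1/(6 - 10)² = 1/16. Cover-up at z=10: Q = 1/(10 - 6) = 1/4. Comparing z² coeff: P = -R = -1/16
Result: (-1/16)/(z - 10) + (1/4)/(z - 10)² + (1/16)/(z - 6)


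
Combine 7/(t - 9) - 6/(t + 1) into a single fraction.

Common denominator (t - 9)(t + 1). Numerator: 7(t + 1) - 6(t - 9) = (7t + 7) - (6t - 54) = t + 61
Result: (t + 61)/[(t - 9)(t + 1)]


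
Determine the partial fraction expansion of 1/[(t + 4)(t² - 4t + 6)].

Cover-up at t = -4: P = 1/((-4)² - 4·(-4) + 6) = 1/38. Then Q = -P = -1/38, R = -P·(-4 - 4) = 4/19
Result: (1/38)/(t + 4) - ((1/38)t - 4/19)/(t² - 4t + 6)
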